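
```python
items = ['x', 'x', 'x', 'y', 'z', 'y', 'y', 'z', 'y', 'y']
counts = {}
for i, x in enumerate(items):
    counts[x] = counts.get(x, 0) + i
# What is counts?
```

Initial: counts = {}, items = ['x', 'x', 'x', 'y', 'z', 'y', 'y', 'z', 'y', 'y']
i=0, x='x': counts = {'x': 0}
i=1, x='x': counts = {'x': 1}
i=2, x='x': counts = {'x': 3}
i=3, x='y': counts = {'x': 3, 'y': 3}
i=4, x='z': counts = {'x': 3, 'y': 3, 'z': 4}
i=5, x='y': counts = {'x': 3, 'y': 8, 'z': 4}
i=6, x='y': counts = {'x': 3, 'y': 14, 'z': 4}
i=7, x='z': counts = {'x': 3, 'y': 14, 'z': 11}
i=8, x='y': counts = {'x': 3, 'y': 22, 'z': 11}
i=9, x='y': counts = {'x': 3, 'y': 31, 'z': 11}

{'x': 3, 'y': 31, 'z': 11}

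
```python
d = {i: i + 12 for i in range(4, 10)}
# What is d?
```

{4: 16, 5: 17, 6: 18, 7: 19, 8: 20, 9: 21}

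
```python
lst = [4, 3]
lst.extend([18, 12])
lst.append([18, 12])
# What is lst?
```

After line 1: lst = [4, 3]
After line 2 (extend unpacks [18, 12]): lst = [4, 3, 18, 12]
After line 3 (append adds [18, 12] as single element): lst = [4, 3, 18, 12, [18, 12]]

[4, 3, 18, 12, [18, 12]]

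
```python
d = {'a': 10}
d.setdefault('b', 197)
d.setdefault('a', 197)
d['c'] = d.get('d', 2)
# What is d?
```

After line 1: d = {'a': 10}
After line 2 (setdefault adds 'b'=197): d = {'a': 10, 'b': 197}
After line 3 (setdefault 'a' no-op, already exists): d = {'a': 10, 'b': 197}
After line 4 (get('d', 2) returns default since 'd' not in d): d = {'a': 10, 'b': 197, 'c': 2}

{'a': 10, 'b': 197, 'c': 2}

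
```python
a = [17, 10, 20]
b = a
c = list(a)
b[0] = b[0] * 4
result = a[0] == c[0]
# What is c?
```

After line 1: a = [17, 10, 20]
After line 2 (b = a, alias): a = [17, 10, 20], b = [17, 10, 20]
After line 3 (c = list(a) is a copy, new object): c = [17, 10, 20]
After line 4 (b[0] = 17 * 4 = 68; mutates shared a/b): a = b = [68, 10, 20], c = [17, 10, 20]
After line 5 (a[0] = 68, c[0] = 17; result = False)

[17, 10, 20]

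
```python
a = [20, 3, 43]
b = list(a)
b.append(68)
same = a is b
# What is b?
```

After line 1: a = [20, 3, 43]
After line 2 (b = list(a) is a shallow copy, new object): a = [20, 3, 43], b = [20, 3, 43]
After line 3 (append only mutates b): a = [20, 3, 43], b = [20, 3, 43, 68]
After line 4 (same = a is b; different objects -> False): same = False

[20, 3, 43, 68]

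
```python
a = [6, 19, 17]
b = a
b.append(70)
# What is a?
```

After line 1: a = [6, 19, 17]
After line 2 (b = a is an alias, same object): a = [6, 19, 17], b = [6, 19, 17]
After line 3 (b.append mutates the shared list): a = [6, 19, 17, 70], b = [6, 19, 17, 70]

[6, 19, 17, 70]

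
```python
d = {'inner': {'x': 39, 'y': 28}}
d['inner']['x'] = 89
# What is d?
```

After line 1: d = {'inner': {'x': 39, 'y': 28}}
After line 2 (inner x overwritten): d = {'inner': {'x': 89, 'y': 28}}

{'inner': {'x': 89, 'y': 28}}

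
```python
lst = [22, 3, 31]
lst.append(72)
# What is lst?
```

[22, 3, 31, 72]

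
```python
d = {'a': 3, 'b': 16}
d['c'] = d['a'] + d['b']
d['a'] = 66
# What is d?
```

After line 1: d = {'a': 3, 'b': 16}
After line 2 (d['c'] = 3 + 16): d = {'a': 3, 'b': 16, 'c': 19}
After line 3: d = {'a': 66, 'b': 16, 'c': 19}

{'a': 66, 'b': 16, 'c': 19}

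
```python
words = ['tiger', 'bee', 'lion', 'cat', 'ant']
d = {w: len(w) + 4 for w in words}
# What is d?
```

{'tiger': 9, 'bee': 7, 'lion': 8, 'cat': 7, 'ant': 7}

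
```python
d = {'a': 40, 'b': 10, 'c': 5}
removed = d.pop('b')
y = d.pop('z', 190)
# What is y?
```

After line 1: d = {'a': 40, 'b': 10, 'c': 5}
After line 2 (pop 'b' returns 10): d = {'a': 40, 'c': 5}, removed = 10
After line 3 (pop 'z' missing, returns default 190): d = {'a': 40, 'c': 5}, y = 190

190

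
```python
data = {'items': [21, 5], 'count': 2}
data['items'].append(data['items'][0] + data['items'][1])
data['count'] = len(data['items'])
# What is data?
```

After line 1: data = {'items': [21, 5], 'count': 2}
After line 2 (append 21 + 5 = 26): data = {'items': [21, 5, 26], 'count': 2}
After line 3 (count = len(items) = 3): data = {'items': [21, 5, 26], 'count': 3}

{'items': [21, 5, 26], 'count': 3}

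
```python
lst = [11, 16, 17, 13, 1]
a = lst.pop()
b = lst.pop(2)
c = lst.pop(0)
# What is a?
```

After line 1: lst = [11, 16, 17, 13, 1]
After line 2 (pop() -> a = 1): lst = [11, 16, 17, 13]
After line 3 (pop(2) -> b = 17): lst = [11, 16, 13]
After line 4 (pop(0) -> c = 11): lst = [16, 13]

1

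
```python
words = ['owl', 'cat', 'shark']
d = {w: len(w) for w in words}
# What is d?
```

{'owl': 3, 'cat': 3, 'shark': 5}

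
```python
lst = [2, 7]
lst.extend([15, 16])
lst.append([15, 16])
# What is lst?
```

After line 1: lst = [2, 7]
After line 2 (extend unpacks [15, 16]): lst = [2, 7, 15, 16]
After line 3 (append adds [15, 16] as single element): lst = [2, 7, 15, 16, [15, 16]]

[2, 7, 15, 16, [15, 16]]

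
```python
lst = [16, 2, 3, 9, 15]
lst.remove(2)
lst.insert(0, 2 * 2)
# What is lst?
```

After line 1: lst = [16, 2, 3, 9, 15]
After line 2 (remove first 2): lst = [16, 3, 9, 15]
After line 3 (insert 4 at index 0): lst = [4, 16, 3, 9, 15]

[4, 16, 3, 9, 15]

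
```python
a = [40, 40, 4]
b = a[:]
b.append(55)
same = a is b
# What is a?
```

After line 1: a = [40, 40, 4]
After line 2 (b = a[:] is a shallow copy, new object): a = [40, 40, 4], b = [40, 40, 4]
After line 3 (append only mutates b): a = [40, 40, 4], b = [40, 40, 4, 55]
After line 4 (same = a is b; different objects -> False): same = False

[40, 40, 4]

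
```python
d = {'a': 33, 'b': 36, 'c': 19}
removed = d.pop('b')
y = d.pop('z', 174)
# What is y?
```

After line 1: d = {'a': 33, 'b': 36, 'c': 19}
After line 2 (pop 'b' returns 36): d = {'a': 33, 'c': 19}, removed = 36
After line 3 (pop 'z' missing, returns default 174): d = {'a': 33, 'c': 19}, y = 174

174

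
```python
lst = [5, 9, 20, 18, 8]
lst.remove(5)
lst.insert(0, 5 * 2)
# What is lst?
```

After line 1: lst = [5, 9, 20, 18, 8]
After line 2 (remove first 5): lst = [9, 20, 18, 8]
After line 3 (insert 10 at index 0): lst = [10, 9, 20, 18, 8]

[10, 9, 20, 18, 8]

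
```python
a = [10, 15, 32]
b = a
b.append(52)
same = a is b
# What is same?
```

After line 1: a = [10, 15, 32]
After line 2 (b = a is an alias, same object): a = [10, 15, 32], b = [10, 15, 32]
After line 3 (b.append mutates the shared list): a = [10, 15, 32, 52], b = [10, 15, 32, 52]
After line 4 (same = a is b; same object -> True): same = True

True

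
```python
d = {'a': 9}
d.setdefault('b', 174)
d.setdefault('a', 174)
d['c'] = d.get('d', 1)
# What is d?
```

After line 1: d = {'a': 9}
After line 2 (setdefault adds 'b'=174): d = {'a': 9, 'b': 174}
After line 3 (setdefault 'a' no-op, already exists): d = {'a': 9, 'b': 174}
After line 4 (get('d', 1) returns default since 'd' not in d): d = {'a': 9, 'b': 174, 'c': 1}

{'a': 9, 'b': 174, 'c': 1}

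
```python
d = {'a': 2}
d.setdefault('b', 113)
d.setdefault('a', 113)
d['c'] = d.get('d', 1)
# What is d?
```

After line 1: d = {'a': 2}
After line 2 (setdefault adds 'b'=113): d = {'a': 2, 'b': 113}
After line 3 (setdefault 'a' no-op, already exists): d = {'a': 2, 'b': 113}
After line 4 (get('d', 1) returns default since 'd' not in d): d = {'a': 2, 'b': 113, 'c': 1}

{'a': 2, 'b': 113, 'c': 1}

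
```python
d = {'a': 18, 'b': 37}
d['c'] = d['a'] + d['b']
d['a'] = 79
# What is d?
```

After line 1: d = {'a': 18, 'b': 37}
After line 2 (d['c'] = 18 + 37): d = {'a': 18, 'b': 37, 'c': 55}
After line 3: d = {'a': 79, 'b': 37, 'c': 55}

{'a': 79, 'b': 37, 'c': 55}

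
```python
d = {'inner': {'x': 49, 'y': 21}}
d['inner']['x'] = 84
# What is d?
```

After line 1: d = {'inner': {'x': 49, 'y': 21}}
After line 2 (inner x overwritten): d = {'inner': {'x': 84, 'y': 21}}

{'inner': {'x': 84, 'y': 21}}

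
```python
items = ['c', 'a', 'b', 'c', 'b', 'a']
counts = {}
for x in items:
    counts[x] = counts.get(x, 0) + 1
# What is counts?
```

Initial: counts = {}, items = ['c', 'a', 'b', 'c', 'b', 'a']
See 'c': counts = {'c': 1}
See 'a': counts = {'c': 1, 'a': 1}
See 'b': counts = {'c': 1, 'a': 1, 'b': 1}
See 'c': counts = {'c': 2, 'a': 1, 'b': 1}
See 'b': counts = {'c': 2, 'a': 1, 'b': 2}
See 'a': counts = {'c': 2, 'a': 2, 'b': 2}

{'c': 2, 'a': 2, 'b': 2}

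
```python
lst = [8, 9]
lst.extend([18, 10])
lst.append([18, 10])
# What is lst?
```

After line 1: lst = [8, 9]
After line 2 (extend unpacks [18, 10]): lst = [8, 9, 18, 10]
After line 3 (append adds [18, 10] as single element): lst = [8, 9, 18, 10, [18, 10]]

[8, 9, 18, 10, [18, 10]]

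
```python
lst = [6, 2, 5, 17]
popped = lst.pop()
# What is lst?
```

[6, 2, 5]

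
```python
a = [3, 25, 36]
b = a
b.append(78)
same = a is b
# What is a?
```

After line 1: a = [3, 25, 36]
After line 2 (b = a is an alias, same object): a = [3, 25, 36], b = [3, 25, 36]
After line 3 (b.append mutates the shared list): a = [3, 25, 36, 78], b = [3, 25, 36, 78]
After line 4 (same = a is b; same object -> True): same = True

[3, 25, 36, 78]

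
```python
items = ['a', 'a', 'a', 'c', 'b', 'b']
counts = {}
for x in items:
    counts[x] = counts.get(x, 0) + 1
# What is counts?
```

Initial: counts = {}, items = ['a', 'a', 'a', 'c', 'b', 'b']
See 'a': counts = {'a': 1}
See 'a': counts = {'a': 2}
See 'a': counts = {'a': 3}
See 'c': counts = {'a': 3, 'c': 1}
See 'b': counts = {'a': 3, 'c': 1, 'b': 1}
See 'b': counts = {'a': 3, 'c': 1, 'b': 2}

{'a': 3, 'c': 1, 'b': 2}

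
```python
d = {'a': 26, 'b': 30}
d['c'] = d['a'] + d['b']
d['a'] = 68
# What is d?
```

After line 1: d = {'a': 26, 'b': 30}
After line 2 (d['c'] = 26 + 30): d = {'a': 26, 'b': 30, 'c': 56}
After line 3: d = {'a': 68, 'b': 30, 'c': 56}

{'a': 68, 'b': 30, 'c': 56}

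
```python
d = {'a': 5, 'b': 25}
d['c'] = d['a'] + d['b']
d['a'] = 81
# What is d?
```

After line 1: d = {'a': 5, 'b': 25}
After line 2 (d['c'] = 5 + 25): d = {'a': 5, 'b': 25, 'c': 30}
After line 3: d = {'a': 81, 'b': 25, 'c': 30}

{'a': 81, 'b': 25, 'c': 30}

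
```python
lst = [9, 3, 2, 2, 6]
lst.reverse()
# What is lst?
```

[6, 2, 2, 3, 9]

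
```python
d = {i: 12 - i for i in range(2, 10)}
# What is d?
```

{2: 10, 3: 9, 4: 8, 5: 7, 6: 6, 7: 5, 8: 4, 9: 3}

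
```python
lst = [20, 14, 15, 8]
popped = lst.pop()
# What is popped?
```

8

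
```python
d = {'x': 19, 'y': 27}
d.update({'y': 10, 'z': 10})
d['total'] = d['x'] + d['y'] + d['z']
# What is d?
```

After line 1: d = {'x': 19, 'y': 27}
After line 2 (y overwritten, z added): d = {'x': 19, 'y': 10, 'z': 10}
After line 3 (total = 19 + 10 + 10 = 39): d = {'x': 19, 'y': 10, 'z': 10, 'total': 39}

{'x': 19, 'y': 10, 'z': 10, 'total': 39}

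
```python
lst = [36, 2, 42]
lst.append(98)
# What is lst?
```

[36, 2, 42, 98]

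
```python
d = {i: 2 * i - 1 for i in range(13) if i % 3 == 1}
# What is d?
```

{1: 1, 4: 7, 7: 13, 10: 19}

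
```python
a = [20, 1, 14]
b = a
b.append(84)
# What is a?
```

After line 1: a = [20, 1, 14]
After line 2 (b = a is an alias, same object): a = [20, 1, 14], b = [20, 1, 14]
After line 3 (b.append mutates the shared list): a = [20, 1, 14, 84], b = [20, 1, 14, 84]

[20, 1, 14, 84]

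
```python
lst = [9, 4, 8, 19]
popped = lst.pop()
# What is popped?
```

19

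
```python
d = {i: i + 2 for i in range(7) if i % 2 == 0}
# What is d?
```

{0: 2, 2: 4, 4: 6, 6: 8}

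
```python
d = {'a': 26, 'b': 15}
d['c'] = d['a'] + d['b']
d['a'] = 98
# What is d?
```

After line 1: d = {'a': 26, 'b': 15}
After line 2 (d['c'] = 26 + 15): d = {'a': 26, 'b': 15, 'c': 41}
After line 3: d = {'a': 98, 'b': 15, 'c': 41}

{'a': 98, 'b': 15, 'c': 41}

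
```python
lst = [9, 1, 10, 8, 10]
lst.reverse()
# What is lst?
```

[10, 8, 10, 1, 9]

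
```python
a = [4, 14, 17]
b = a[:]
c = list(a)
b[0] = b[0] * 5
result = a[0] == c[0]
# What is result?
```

After line 1: a = [4, 14, 17]
After line 2 (b = a[:], copy): a = [4, 14, 17], b = [4, 14, 17]
After line 3 (c = list(a) is a copy, new object): c = [4, 14, 17]
After line 4 (b[0] = 4 * 5 = 20; only b mutates (copy)): a = [4, 14, 17], b = [20, 14, 17], c = [4, 14, 17]
After line 5 (a[0] = 4, c[0] = 4; result = True)

True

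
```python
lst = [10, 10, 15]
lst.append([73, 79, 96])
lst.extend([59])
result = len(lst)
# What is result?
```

After line 1: lst = [10, 10, 15]
After line 2 (append adds [73, 79, 96] as single element): lst = [10, 10, 15, [73, 79, 96]]
After line 3 (extend unpacks [59], adds 59): lst = [10, 10, 15, [73, 79, 96], 59]
After line 4: result = len(lst) = 5

5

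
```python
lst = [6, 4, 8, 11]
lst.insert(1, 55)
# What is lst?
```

[6, 55, 4, 8, 11]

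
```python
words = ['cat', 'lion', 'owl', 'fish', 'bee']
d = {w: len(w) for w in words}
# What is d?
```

{'cat': 3, 'lion': 4, 'owl': 3, 'fish': 4, 'bee': 3}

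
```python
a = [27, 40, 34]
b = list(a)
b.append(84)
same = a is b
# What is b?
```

After line 1: a = [27, 40, 34]
After line 2 (b = list(a) is a shallow copy, new object): a = [27, 40, 34], b = [27, 40, 34]
After line 3 (append only mutates b): a = [27, 40, 34], b = [27, 40, 34, 84]
After line 4 (same = a is b; different objects -> False): same = False

[27, 40, 34, 84]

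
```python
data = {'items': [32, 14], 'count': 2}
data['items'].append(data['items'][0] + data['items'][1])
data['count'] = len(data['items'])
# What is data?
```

After line 1: data = {'items': [32, 14], 'count': 2}
After line 2 (append 32 + 14 = 46): data = {'items': [32, 14, 46], 'count': 2}
After line 3 (count = len(items) = 3): data = {'items': [32, 14, 46], 'count': 3}

{'items': [32, 14, 46], 'count': 3}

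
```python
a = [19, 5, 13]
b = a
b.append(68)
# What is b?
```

After line 1: a = [19, 5, 13]
After line 2 (b = a is an alias, same object): a = [19, 5, 13], b = [19, 5, 13]
After line 3 (b.append mutates the shared list): a = [19, 5, 13, 68], b = [19, 5, 13, 68]

[19, 5, 13, 68]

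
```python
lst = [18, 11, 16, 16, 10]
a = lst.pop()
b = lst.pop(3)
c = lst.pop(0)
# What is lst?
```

After line 1: lst = [18, 11, 16, 16, 10]
After line 2 (pop() -> a = 10): lst = [18, 11, 16, 16]
After line 3 (pop(3) -> b = 16): lst = [18, 11, 16]
After line 4 (pop(0) -> c = 18): lst = [11, 16]

[11, 16]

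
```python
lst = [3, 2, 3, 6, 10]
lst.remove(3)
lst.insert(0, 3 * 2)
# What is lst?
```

After line 1: lst = [3, 2, 3, 6, 10]
After line 2 (remove first 3): lst = [2, 3, 6, 10]
After line 3 (insert 6 at index 0): lst = [6, 2, 3, 6, 10]

[6, 2, 3, 6, 10]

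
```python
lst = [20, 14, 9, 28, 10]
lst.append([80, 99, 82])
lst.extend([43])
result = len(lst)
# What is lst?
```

After line 1: lst = [20, 14, 9, 28, 10]
After line 2 (append adds [80, 99, 82] as single element): lst = [20, 14, 9, 28, 10, [80, 99, 82]]
After line 3 (extend unpacks [43], adds 43): lst = [20, 14, 9, 28, 10, [80, 99, 82], 43]
After line 4: result = len(lst) = 7

[20, 14, 9, 28, 10, [80, 99, 82], 43]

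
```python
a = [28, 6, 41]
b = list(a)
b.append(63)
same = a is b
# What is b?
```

After line 1: a = [28, 6, 41]
After line 2 (b = list(a) is a shallow copy, new object): a = [28, 6, 41], b = [28, 6, 41]
After line 3 (append only mutates b): a = [28, 6, 41], b = [28, 6, 41, 63]
After line 4 (same = a is b; different objects -> False): same = False

[28, 6, 41, 63]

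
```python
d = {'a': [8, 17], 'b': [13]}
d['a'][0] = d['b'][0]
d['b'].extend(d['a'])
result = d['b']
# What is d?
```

After line 1: d = {'a': [8, 17], 'b': [13]}
After line 2 (a[0] = b[0] = 13): d = {'a': [13, 17], 'b': [13]}
After line 3 (b.extend(a) appends [13, 17]): d = {'a': [13, 17], 'b': [13, 13, 17]}
After line 4: result = d['b'] = [13, 13, 17]

{'a': [13, 17], 'b': [13, 13, 17]}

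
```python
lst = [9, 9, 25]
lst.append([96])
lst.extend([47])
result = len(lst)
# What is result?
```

After line 1: lst = [9, 9, 25]
After line 2 (append adds [96] as single element): lst = [9, 9, 25, [96]]
After line 3 (extend unpacks [47], adds 47): lst = [9, 9, 25, [96], 47]
After line 4: result = len(lst) = 5

5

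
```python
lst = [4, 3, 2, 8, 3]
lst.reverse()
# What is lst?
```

[3, 8, 2, 3, 4]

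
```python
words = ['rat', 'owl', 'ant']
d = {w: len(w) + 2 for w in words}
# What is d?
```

{'rat': 5, 'owl': 5, 'ant': 5}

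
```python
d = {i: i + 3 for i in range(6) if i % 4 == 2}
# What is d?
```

{2: 5}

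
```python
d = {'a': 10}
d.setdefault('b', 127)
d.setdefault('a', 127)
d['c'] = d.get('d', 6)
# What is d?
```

After line 1: d = {'a': 10}
After line 2 (setdefault adds 'b'=127): d = {'a': 10, 'b': 127}
After line 3 (setdefault 'a' no-op, already exists): d = {'a': 10, 'b': 127}
After line 4 (get('d', 6) returns default since 'd' not in d): d = {'a': 10, 'b': 127, 'c': 6}

{'a': 10, 'b': 127, 'c': 6}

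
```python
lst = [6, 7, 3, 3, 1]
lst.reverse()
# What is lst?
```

[1, 3, 3, 7, 6]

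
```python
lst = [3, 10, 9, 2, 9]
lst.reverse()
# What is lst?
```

[9, 2, 9, 10, 3]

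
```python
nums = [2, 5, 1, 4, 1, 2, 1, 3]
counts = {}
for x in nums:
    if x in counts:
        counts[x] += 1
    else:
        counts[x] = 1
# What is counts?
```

Initial: counts = {}, nums = [2, 5, 1, 4, 1, 2, 1, 3]
See 2: counts = {2: 1}
See 5: counts = {2: 1, 5: 1}
See 1: counts = {2: 1, 5: 1, 1: 1}
See 4: counts = {2: 1, 5: 1, 1: 1, 4: 1}
See 1: counts = {2: 1, 5: 1, 1: 2, 4: 1}
See 2: counts = {2: 2, 5: 1, 1: 2, 4: 1}
See 1: counts = {2: 2, 5: 1, 1: 3, 4: 1}
See 3: counts = {2: 2, 5: 1, 1: 3, 4: 1, 3: 1}

{2: 2, 5: 1, 1: 3, 4: 1, 3: 1}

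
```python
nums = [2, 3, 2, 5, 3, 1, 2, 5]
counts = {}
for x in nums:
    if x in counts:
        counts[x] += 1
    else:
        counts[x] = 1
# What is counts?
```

Initial: counts = {}, nums = [2, 3, 2, 5, 3, 1, 2, 5]
See 2: counts = {2: 1}
See 3: counts = {2: 1, 3: 1}
See 2: counts = {2: 2, 3: 1}
See 5: counts = {2: 2, 3: 1, 5: 1}
See 3: counts = {2: 2, 3: 2, 5: 1}
See 1: counts = {2: 2, 3: 2, 5: 1, 1: 1}
See 2: counts = {2: 3, 3: 2, 5: 1, 1: 1}
See 5: counts = {2: 3, 3: 2, 5: 2, 1: 1}

{2: 3, 3: 2, 5: 2, 1: 1}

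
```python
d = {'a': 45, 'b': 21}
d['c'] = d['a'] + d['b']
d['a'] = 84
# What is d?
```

After line 1: d = {'a': 45, 'b': 21}
After line 2 (d['c'] = 45 + 21): d = {'a': 45, 'b': 21, 'c': 66}
After line 3: d = {'a': 84, 'b': 21, 'c': 66}

{'a': 84, 'b': 21, 'c': 66}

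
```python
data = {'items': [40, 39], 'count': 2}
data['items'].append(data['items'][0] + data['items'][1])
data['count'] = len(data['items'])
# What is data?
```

After line 1: data = {'items': [40, 39], 'count': 2}
After line 2 (append 40 + 39 = 79): data = {'items': [40, 39, 79], 'count': 2}
After line 3 (count = len(items) = 3): data = {'items': [40, 39, 79], 'count': 3}

{'items': [40, 39, 79], 'count': 3}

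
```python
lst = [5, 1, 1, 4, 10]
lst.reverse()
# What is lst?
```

[10, 4, 1, 1, 5]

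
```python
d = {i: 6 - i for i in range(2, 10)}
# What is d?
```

{2: 4, 3: 3, 4: 2, 5: 1, 6: 0, 7: -1, 8: -2, 9: -3}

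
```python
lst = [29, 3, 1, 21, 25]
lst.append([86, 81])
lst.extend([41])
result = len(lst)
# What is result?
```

After line 1: lst = [29, 3, 1, 21, 25]
After line 2 (append adds [86, 81] as single element): lst = [29, 3, 1, 21, 25, [86, 81]]
After line 3 (extend unpacks [41], adds 41): lst = [29, 3, 1, 21, 25, [86, 81], 41]
After line 4: result = len(lst) = 7

7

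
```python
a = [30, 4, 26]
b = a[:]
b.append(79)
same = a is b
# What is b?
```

After line 1: a = [30, 4, 26]
After line 2 (b = a[:] is a shallow copy, new object): a = [30, 4, 26], b = [30, 4, 26]
After line 3 (append only mutates b): a = [30, 4, 26], b = [30, 4, 26, 79]
After line 4 (same = a is b; different objects -> False): same = False

[30, 4, 26, 79]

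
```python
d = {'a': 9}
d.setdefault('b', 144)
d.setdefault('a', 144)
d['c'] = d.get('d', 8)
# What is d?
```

After line 1: d = {'a': 9}
After line 2 (setdefault adds 'b'=144): d = {'a': 9, 'b': 144}
After line 3 (setdefault 'a' no-op, already exists): d = {'a': 9, 'b': 144}
After line 4 (get('d', 8) returns default since 'd' not in d): d = {'a': 9, 'b': 144, 'c': 8}

{'a': 9, 'b': 144, 'c': 8}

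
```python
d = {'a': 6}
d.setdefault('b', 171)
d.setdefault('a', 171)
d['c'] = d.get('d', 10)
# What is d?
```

After line 1: d = {'a': 6}
After line 2 (setdefault adds 'b'=171): d = {'a': 6, 'b': 171}
After line 3 (setdefault 'a' no-op, already exists): d = {'a': 6, 'b': 171}
After line 4 (get('d', 10) returns default since 'd' not in d): d = {'a': 6, 'b': 171, 'c': 10}

{'a': 6, 'b': 171, 'c': 10}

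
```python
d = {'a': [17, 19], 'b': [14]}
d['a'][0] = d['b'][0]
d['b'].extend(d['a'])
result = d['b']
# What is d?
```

After line 1: d = {'a': [17, 19], 'b': [14]}
After line 2 (a[0] = b[0] = 14): d = {'a': [14, 19], 'b': [14]}
After line 3 (b.extend(a) appends [14, 19]): d = {'a': [14, 19], 'b': [14, 14, 19]}
After line 4: result = d['b'] = [14, 14, 19]

{'a': [14, 19], 'b': [14, 14, 19]}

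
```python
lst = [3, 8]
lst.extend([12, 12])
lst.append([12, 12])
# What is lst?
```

After line 1: lst = [3, 8]
After line 2 (extend unpacks [12, 12]): lst = [3, 8, 12, 12]
After line 3 (append adds [12, 12] as single element): lst = [3, 8, 12, 12, [12, 12]]

[3, 8, 12, 12, [12, 12]]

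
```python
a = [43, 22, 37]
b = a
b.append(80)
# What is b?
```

After line 1: a = [43, 22, 37]
After line 2 (b = a is an alias, same object): a = [43, 22, 37], b = [43, 22, 37]
After line 3 (b.append mutates the shared list): a = [43, 22, 37, 80], b = [43, 22, 37, 80]

[43, 22, 37, 80]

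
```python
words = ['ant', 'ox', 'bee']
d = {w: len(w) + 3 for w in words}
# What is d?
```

{'ant': 6, 'ox': 5, 'bee': 6}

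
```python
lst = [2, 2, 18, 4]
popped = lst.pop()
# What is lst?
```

[2, 2, 18]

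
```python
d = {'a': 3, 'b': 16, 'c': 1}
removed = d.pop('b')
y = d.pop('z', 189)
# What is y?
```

After line 1: d = {'a': 3, 'b': 16, 'c': 1}
After line 2 (pop 'b' returns 16): d = {'a': 3, 'c': 1}, removed = 16
After line 3 (pop 'z' missing, returns default 189): d = {'a': 3, 'c': 1}, y = 189

189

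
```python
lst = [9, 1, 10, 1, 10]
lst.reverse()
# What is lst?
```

[10, 1, 10, 1, 9]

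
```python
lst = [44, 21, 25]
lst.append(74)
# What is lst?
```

[44, 21, 25, 74]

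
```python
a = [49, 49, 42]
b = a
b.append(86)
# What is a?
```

After line 1: a = [49, 49, 42]
After line 2 (b = a is an alias, same object): a = [49, 49, 42], b = [49, 49, 42]
After line 3 (b.append mutates the shared list): a = [49, 49, 42, 86], b = [49, 49, 42, 86]

[49, 49, 42, 86]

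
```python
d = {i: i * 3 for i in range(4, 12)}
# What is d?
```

{4: 12, 5: 15, 6: 18, 7: 21, 8: 24, 9: 27, 10: 30, 11: 33}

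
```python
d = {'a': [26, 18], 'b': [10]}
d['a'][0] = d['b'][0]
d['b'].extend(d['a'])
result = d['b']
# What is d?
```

After line 1: d = {'a': [26, 18], 'b': [10]}
After line 2 (a[0] = b[0] = 10): d = {'a': [10, 18], 'b': [10]}
After line 3 (b.extend(a) appends [10, 18]): d = {'a': [10, 18], 'b': [10, 10, 18]}
After line 4: result = d['b'] = [10, 10, 18]

{'a': [10, 18], 'b': [10, 10, 18]}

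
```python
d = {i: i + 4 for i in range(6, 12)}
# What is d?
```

{6: 10, 7: 11, 8: 12, 9: 13, 10: 14, 11: 15}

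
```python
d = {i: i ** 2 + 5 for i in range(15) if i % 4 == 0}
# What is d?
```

{0: 5, 4: 21, 8: 69, 12: 149}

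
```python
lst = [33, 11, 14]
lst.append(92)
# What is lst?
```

[33, 11, 14, 92]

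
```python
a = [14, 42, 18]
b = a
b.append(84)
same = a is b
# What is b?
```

After line 1: a = [14, 42, 18]
After line 2 (b = a is an alias, same object): a = [14, 42, 18], b = [14, 42, 18]
After line 3 (b.append mutates the shared list): a = [14, 42, 18, 84], b = [14, 42, 18, 84]
After line 4 (same = a is b; same object -> True): same = True

[14, 42, 18, 84]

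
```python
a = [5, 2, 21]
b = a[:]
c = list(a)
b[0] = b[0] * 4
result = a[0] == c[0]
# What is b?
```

After line 1: a = [5, 2, 21]
After line 2 (b = a[:], copy): a = [5, 2, 21], b = [5, 2, 21]
After line 3 (c = list(a) is a copy, new object): c = [5, 2, 21]
After line 4 (b[0] = 5 * 4 = 20; only b mutates (copy)): a = [5, 2, 21], b = [20, 2, 21], c = [5, 2, 21]
After line 5 (a[0] = 5, c[0] = 5; result = True)

[20, 2, 21]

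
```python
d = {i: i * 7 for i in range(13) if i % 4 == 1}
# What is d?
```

{1: 7, 5: 35, 9: 63}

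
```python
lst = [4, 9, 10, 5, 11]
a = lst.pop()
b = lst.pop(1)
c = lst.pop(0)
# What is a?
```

After line 1: lst = [4, 9, 10, 5, 11]
After line 2 (pop() -> a = 11): lst = [4, 9, 10, 5]
After line 3 (pop(1) -> b = 9): lst = [4, 10, 5]
After line 4 (pop(0) -> c = 4): lst = [10, 5]

11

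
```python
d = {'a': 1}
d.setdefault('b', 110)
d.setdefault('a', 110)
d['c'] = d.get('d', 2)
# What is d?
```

After line 1: d = {'a': 1}
After line 2 (setdefault adds 'b'=110): d = {'a': 1, 'b': 110}
After line 3 (setdefault 'a' no-op, already exists): d = {'a': 1, 'b': 110}
After line 4 (get('d', 2) returns default since 'd' not in d): d = {'a': 1, 'b': 110, 'c': 2}

{'a': 1, 'b': 110, 'c': 2}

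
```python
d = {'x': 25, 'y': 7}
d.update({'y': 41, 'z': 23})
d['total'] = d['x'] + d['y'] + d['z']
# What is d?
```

After line 1: d = {'x': 25, 'y': 7}
After line 2 (y overwritten, z added): d = {'x': 25, 'y': 41, 'z': 23}
After line 3 (total = 25 + 41 + 23 = 89): d = {'x': 25, 'y': 41, 'z': 23, 'total': 89}

{'x': 25, 'y': 41, 'z': 23, 'total': 89}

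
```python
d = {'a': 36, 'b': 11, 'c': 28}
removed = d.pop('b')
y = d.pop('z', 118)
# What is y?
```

After line 1: d = {'a': 36, 'b': 11, 'c': 28}
After line 2 (pop 'b' returns 11): d = {'a': 36, 'c': 28}, removed = 11
After line 3 (pop 'z' missing, returns default 118): d = {'a': 36, 'c': 28}, y = 118

118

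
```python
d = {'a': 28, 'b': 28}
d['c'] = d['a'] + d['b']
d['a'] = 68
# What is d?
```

After line 1: d = {'a': 28, 'b': 28}
After line 2 (d['c'] = 28 + 28): d = {'a': 28, 'b': 28, 'c': 56}
After line 3: d = {'a': 68, 'b': 28, 'c': 56}

{'a': 68, 'b': 28, 'c': 56}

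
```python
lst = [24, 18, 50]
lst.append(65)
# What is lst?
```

[24, 18, 50, 65]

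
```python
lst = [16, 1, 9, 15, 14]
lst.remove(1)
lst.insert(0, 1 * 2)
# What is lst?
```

After line 1: lst = [16, 1, 9, 15, 14]
After line 2 (remove first 1): lst = [16, 9, 15, 14]
After line 3 (insert 2 at index 0): lst = [2, 16, 9, 15, 14]

[2, 16, 9, 15, 14]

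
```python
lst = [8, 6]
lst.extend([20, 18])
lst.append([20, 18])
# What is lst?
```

After line 1: lst = [8, 6]
After line 2 (extend unpacks [20, 18]): lst = [8, 6, 20, 18]
After line 3 (append adds [20, 18] as single element): lst = [8, 6, 20, 18, [20, 18]]

[8, 6, 20, 18, [20, 18]]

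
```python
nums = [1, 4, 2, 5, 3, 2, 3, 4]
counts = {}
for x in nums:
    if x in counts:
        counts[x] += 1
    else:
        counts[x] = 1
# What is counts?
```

Initial: counts = {}, nums = [1, 4, 2, 5, 3, 2, 3, 4]
See 1: counts = {1: 1}
See 4: counts = {1: 1, 4: 1}
See 2: counts = {1: 1, 4: 1, 2: 1}
See 5: counts = {1: 1, 4: 1, 2: 1, 5: 1}
See 3: counts = {1: 1, 4: 1, 2: 1, 5: 1, 3: 1}
See 2: counts = {1: 1, 4: 1, 2: 2, 5: 1, 3: 1}
See 3: counts = {1: 1, 4: 1, 2: 2, 5: 1, 3: 2}
See 4: counts = {1: 1, 4: 2, 2: 2, 5: 1, 3: 2}

{1: 1, 4: 2, 2: 2, 5: 1, 3: 2}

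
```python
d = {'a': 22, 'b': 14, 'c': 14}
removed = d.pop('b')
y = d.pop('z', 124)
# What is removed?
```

After line 1: d = {'a': 22, 'b': 14, 'c': 14}
After line 2 (pop 'b' returns 14): d = {'a': 22, 'c': 14}, removed = 14
After line 3 (pop 'z' missing, returns default 124): d = {'a': 22, 'c': 14}, y = 124

14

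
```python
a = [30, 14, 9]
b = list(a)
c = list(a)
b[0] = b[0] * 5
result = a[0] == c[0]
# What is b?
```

After line 1: a = [30, 14, 9]
After line 2 (b = list(a), copy): a = [30, 14, 9], b = [30, 14, 9]
After line 3 (c = list(a) is a copy, new object): c = [30, 14, 9]
After line 4 (b[0] = 30 * 5 = 150; only b mutates (copy)): a = [30, 14, 9], b = [150, 14, 9], c = [30, 14, 9]
After line 5 (a[0] = 30, c[0] = 30; result = True)

[150, 14, 9]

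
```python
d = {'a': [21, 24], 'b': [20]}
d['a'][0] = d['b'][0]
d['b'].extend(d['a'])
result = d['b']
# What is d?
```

After line 1: d = {'a': [21, 24], 'b': [20]}
After line 2 (a[0] = b[0] = 20): d = {'a': [20, 24], 'b': [20]}
After line 3 (b.extend(a) appends [20, 24]): d = {'a': [20, 24], 'b': [20, 20, 24]}
After line 4: result = d['b'] = [20, 20, 24]

{'a': [20, 24], 'b': [20, 20, 24]}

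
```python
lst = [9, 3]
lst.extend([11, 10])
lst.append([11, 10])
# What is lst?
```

After line 1: lst = [9, 3]
After line 2 (extend unpacks [11, 10]): lst = [9, 3, 11, 10]
After line 3 (append adds [11, 10] as single element): lst = [9, 3, 11, 10, [11, 10]]

[9, 3, 11, 10, [11, 10]]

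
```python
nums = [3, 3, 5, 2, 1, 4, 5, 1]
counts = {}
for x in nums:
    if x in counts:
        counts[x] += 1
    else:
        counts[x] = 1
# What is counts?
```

Initial: counts = {}, nums = [3, 3, 5, 2, 1, 4, 5, 1]
See 3: counts = {3: 1}
See 3: counts = {3: 2}
See 5: counts = {3: 2, 5: 1}
See 2: counts = {3: 2, 5: 1, 2: 1}
See 1: counts = {3: 2, 5: 1, 2: 1, 1: 1}
See 4: counts = {3: 2, 5: 1, 2: 1, 1: 1, 4: 1}
See 5: counts = {3: 2, 5: 2, 2: 1, 1: 1, 4: 1}
See 1: counts = {3: 2, 5: 2, 2: 1, 1: 2, 4: 1}

{3: 2, 5: 2, 2: 1, 1: 2, 4: 1}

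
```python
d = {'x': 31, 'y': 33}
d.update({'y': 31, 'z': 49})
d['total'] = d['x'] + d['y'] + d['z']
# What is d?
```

After line 1: d = {'x': 31, 'y': 33}
After line 2 (y overwritten, z added): d = {'x': 31, 'y': 31, 'z': 49}
After line 3 (total = 31 + 31 + 49 = 111): d = {'x': 31, 'y': 31, 'z': 49, 'total': 111}

{'x': 31, 'y': 31, 'z': 49, 'total': 111}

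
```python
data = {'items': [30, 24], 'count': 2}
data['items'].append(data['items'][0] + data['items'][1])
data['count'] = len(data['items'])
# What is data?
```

After line 1: data = {'items': [30, 24], 'count': 2}
After line 2 (append 30 + 24 = 54): data = {'items': [30, 24, 54], 'count': 2}
After line 3 (count = len(items) = 3): data = {'items': [30, 24, 54], 'count': 3}

{'items': [30, 24, 54], 'count': 3}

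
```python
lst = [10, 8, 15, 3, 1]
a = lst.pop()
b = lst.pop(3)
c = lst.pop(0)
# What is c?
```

After line 1: lst = [10, 8, 15, 3, 1]
After line 2 (pop() -> a = 1): lst = [10, 8, 15, 3]
After line 3 (pop(3) -> b = 3): lst = [10, 8, 15]
After line 4 (pop(0) -> c = 10): lst = [8, 15]

10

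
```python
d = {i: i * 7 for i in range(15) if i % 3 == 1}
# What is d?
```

{1: 7, 4: 28, 7: 49, 10: 70, 13: 91}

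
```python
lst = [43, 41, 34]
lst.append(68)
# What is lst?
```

[43, 41, 34, 68]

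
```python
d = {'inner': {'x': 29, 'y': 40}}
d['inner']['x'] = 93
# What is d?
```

After line 1: d = {'inner': {'x': 29, 'y': 40}}
After line 2 (inner x overwritten): d = {'inner': {'x': 93, 'y': 40}}

{'inner': {'x': 93, 'y': 40}}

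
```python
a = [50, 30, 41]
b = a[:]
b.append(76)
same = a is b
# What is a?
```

After line 1: a = [50, 30, 41]
After line 2 (b = a[:] is a shallow copy, new object): a = [50, 30, 41], b = [50, 30, 41]
After line 3 (append only mutates b): a = [50, 30, 41], b = [50, 30, 41, 76]
After line 4 (same = a is b; different objects -> False): same = False

[50, 30, 41]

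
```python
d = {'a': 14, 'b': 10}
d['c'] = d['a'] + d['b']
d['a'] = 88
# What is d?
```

After line 1: d = {'a': 14, 'b': 10}
After line 2 (d['c'] = 14 + 10): d = {'a': 14, 'b': 10, 'c': 24}
After line 3: d = {'a': 88, 'b': 10, 'c': 24}

{'a': 88, 'b': 10, 'c': 24}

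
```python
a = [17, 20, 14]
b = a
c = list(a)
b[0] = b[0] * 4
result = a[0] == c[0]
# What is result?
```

After line 1: a = [17, 20, 14]
After line 2 (b = a, alias): a = [17, 20, 14], b = [17, 20, 14]
After line 3 (c = list(a) is a copy, new object): c = [17, 20, 14]
After line 4 (b[0] = 17 * 4 = 68; mutates shared a/b): a = b = [68, 20, 14], c = [17, 20, 14]
After line 5 (a[0] = 68, c[0] = 17; result = False)

False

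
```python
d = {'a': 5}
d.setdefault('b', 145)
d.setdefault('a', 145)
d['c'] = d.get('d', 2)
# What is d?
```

After line 1: d = {'a': 5}
After line 2 (setdefault adds 'b'=145): d = {'a': 5, 'b': 145}
After line 3 (setdefault 'a' no-op, already exists): d = {'a': 5, 'b': 145}
After line 4 (get('d', 2) returns default since 'd' not in d): d = {'a': 5, 'b': 145, 'c': 2}

{'a': 5, 'b': 145, 'c': 2}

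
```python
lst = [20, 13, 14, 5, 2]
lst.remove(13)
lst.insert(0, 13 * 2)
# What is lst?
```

After line 1: lst = [20, 13, 14, 5, 2]
After line 2 (remove first 13): lst = [20, 14, 5, 2]
After line 3 (insert 26 at index 0): lst = [26, 20, 14, 5, 2]

[26, 20, 14, 5, 2]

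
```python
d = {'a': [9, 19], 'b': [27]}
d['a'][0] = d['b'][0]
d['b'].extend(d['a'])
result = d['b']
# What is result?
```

After line 1: d = {'a': [9, 19], 'b': [27]}
After line 2 (a[0] = b[0] = 27): d = {'a': [27, 19], 'b': [27]}
After line 3 (b.extend(a) appends [27, 19]): d = {'a': [27, 19], 'b': [27, 27, 19]}
After line 4: result = d['b'] = [27, 27, 19]

[27, 27, 19]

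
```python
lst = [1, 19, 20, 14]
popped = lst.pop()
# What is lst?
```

[1, 19, 20]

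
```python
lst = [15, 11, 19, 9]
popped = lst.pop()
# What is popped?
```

9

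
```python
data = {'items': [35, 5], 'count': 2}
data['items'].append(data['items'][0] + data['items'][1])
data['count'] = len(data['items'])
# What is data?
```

After line 1: data = {'items': [35, 5], 'count': 2}
After line 2 (append 35 + 5 = 40): data = {'items': [35, 5, 40], 'count': 2}
After line 3 (count = len(items) = 3): data = {'items': [35, 5, 40], 'count': 3}

{'items': [35, 5, 40], 'count': 3}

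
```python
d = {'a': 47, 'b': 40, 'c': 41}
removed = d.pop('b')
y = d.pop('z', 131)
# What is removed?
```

After line 1: d = {'a': 47, 'b': 40, 'c': 41}
After line 2 (pop 'b' returns 40): d = {'a': 47, 'c': 41}, removed = 40
After line 3 (pop 'z' missing, returns default 131): d = {'a': 47, 'c': 41}, y = 131

40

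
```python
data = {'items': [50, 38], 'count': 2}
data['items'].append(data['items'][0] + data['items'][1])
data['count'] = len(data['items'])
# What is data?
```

After line 1: data = {'items': [50, 38], 'count': 2}
After line 2 (append 50 + 38 = 88): data = {'items': [50, 38, 88], 'count': 2}
After line 3 (count = len(items) = 3): data = {'items': [50, 38, 88], 'count': 3}

{'items': [50, 38, 88], 'count': 3}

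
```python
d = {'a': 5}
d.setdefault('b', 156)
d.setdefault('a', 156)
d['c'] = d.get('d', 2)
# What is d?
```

After line 1: d = {'a': 5}
After line 2 (setdefault adds 'b'=156): d = {'a': 5, 'b': 156}
After line 3 (setdefault 'a' no-op, already exists): d = {'a': 5, 'b': 156}
After line 4 (get('d', 2) returns default since 'd' not in d): d = {'a': 5, 'b': 156, 'c': 2}

{'a': 5, 'b': 156, 'c': 2}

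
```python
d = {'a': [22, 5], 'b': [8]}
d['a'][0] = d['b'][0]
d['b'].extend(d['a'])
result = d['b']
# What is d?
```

After line 1: d = {'a': [22, 5], 'b': [8]}
After line 2 (a[0] = b[0] = 8): d = {'a': [8, 5], 'b': [8]}
After line 3 (b.extend(a) appends [8, 5]): d = {'a': [8, 5], 'b': [8, 8, 5]}
After line 4: result = d['b'] = [8, 8, 5]

{'a': [8, 5], 'b': [8, 8, 5]}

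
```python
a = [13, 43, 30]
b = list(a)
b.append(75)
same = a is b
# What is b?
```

After line 1: a = [13, 43, 30]
After line 2 (b = list(a) is a shallow copy, new object): a = [13, 43, 30], b = [13, 43, 30]
After line 3 (append only mutates b): a = [13, 43, 30], b = [13, 43, 30, 75]
After line 4 (same = a is b; different objects -> False): same = False

[13, 43, 30, 75]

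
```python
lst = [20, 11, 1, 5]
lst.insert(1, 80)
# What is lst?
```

[20, 80, 11, 1, 5]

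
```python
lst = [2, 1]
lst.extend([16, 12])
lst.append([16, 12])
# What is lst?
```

After line 1: lst = [2, 1]
After line 2 (extend unpacks [16, 12]): lst = [2, 1, 16, 12]
After line 3 (append adds [16, 12] as single element): lst = [2, 1, 16, 12, [16, 12]]

[2, 1, 16, 12, [16, 12]]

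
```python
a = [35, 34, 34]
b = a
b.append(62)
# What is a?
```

After line 1: a = [35, 34, 34]
After line 2 (b = a is an alias, same object): a = [35, 34, 34], b = [35, 34, 34]
After line 3 (b.append mutates the shared list): a = [35, 34, 34, 62], b = [35, 34, 34, 62]

[35, 34, 34, 62]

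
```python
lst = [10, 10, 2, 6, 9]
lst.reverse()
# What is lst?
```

[9, 6, 2, 10, 10]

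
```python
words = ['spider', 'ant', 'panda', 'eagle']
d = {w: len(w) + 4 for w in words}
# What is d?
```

{'spider': 10, 'ant': 7, 'panda': 9, 'eagle': 9}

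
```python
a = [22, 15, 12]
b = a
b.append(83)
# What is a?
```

After line 1: a = [22, 15, 12]
After line 2 (b = a is an alias, same object): a = [22, 15, 12], b = [22, 15, 12]
After line 3 (b.append mutates the shared list): a = [22, 15, 12, 83], b = [22, 15, 12, 83]

[22, 15, 12, 83]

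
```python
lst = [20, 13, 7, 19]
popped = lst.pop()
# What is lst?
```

[20, 13, 7]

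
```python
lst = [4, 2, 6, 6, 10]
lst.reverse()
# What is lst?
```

[10, 6, 6, 2, 4]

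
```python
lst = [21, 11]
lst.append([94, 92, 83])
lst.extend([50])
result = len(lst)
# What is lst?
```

After line 1: lst = [21, 11]
After line 2 (append adds [94, 92, 83] as single element): lst = [21, 11, [94, 92, 83]]
After line 3 (extend unpacks [50], adds 50): lst = [21, 11, [94, 92, 83], 50]
After line 4: result = len(lst) = 4

[21, 11, [94, 92, 83], 50]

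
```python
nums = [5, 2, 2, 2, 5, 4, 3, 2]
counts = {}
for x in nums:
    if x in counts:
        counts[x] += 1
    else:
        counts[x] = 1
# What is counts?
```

Initial: counts = {}, nums = [5, 2, 2, 2, 5, 4, 3, 2]
See 5: counts = {5: 1}
See 2: counts = {5: 1, 2: 1}
See 2: counts = {5: 1, 2: 2}
See 2: counts = {5: 1, 2: 3}
See 5: counts = {5: 2, 2: 3}
See 4: counts = {5: 2, 2: 3, 4: 1}
See 3: counts = {5: 2, 2: 3, 4: 1, 3: 1}
See 2: counts = {5: 2, 2: 4, 4: 1, 3: 1}

{5: 2, 2: 4, 4: 1, 3: 1}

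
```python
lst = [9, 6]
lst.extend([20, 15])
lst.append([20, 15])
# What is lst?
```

After line 1: lst = [9, 6]
After line 2 (extend unpacks [20, 15]): lst = [9, 6, 20, 15]
After line 3 (append adds [20, 15] as single element): lst = [9, 6, 20, 15, [20, 15]]

[9, 6, 20, 15, [20, 15]]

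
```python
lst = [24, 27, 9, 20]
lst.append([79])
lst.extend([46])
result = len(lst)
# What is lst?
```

After line 1: lst = [24, 27, 9, 20]
After line 2 (append adds [79] as single element): lst = [24, 27, 9, 20, [79]]
After line 3 (extend unpacks [46], adds 46): lst = [24, 27, 9, 20, [79], 46]
After line 4: result = len(lst) = 6

[24, 27, 9, 20, [79], 46]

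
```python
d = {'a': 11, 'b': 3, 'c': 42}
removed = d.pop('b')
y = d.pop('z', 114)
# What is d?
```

After line 1: d = {'a': 11, 'b': 3, 'c': 42}
After line 2 (pop 'b' returns 3): d = {'a': 11, 'c': 42}, removed = 3
After line 3 (pop 'z' missing, returns default 114): d = {'a': 11, 'c': 42}, y = 114

{'a': 11, 'c': 42}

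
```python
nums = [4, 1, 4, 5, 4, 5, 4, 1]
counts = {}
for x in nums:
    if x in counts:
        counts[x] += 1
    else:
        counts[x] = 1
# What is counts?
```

Initial: counts = {}, nums = [4, 1, 4, 5, 4, 5, 4, 1]
See 4: counts = {4: 1}
See 1: counts = {4: 1, 1: 1}
See 4: counts = {4: 2, 1: 1}
See 5: counts = {4: 2, 1: 1, 5: 1}
See 4: counts = {4: 3, 1: 1, 5: 1}
See 5: counts = {4: 3, 1: 1, 5: 2}
See 4: counts = {4: 4, 1: 1, 5: 2}
See 1: counts = {4: 4, 1: 2, 5: 2}

{4: 4, 1: 2, 5: 2}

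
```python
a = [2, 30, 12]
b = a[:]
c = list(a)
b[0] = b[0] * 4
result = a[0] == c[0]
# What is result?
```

After line 1: a = [2, 30, 12]
After line 2 (b = a[:], copy): a = [2, 30, 12], b = [2, 30, 12]
After line 3 (c = list(a) is a copy, new object): c = [2, 30, 12]
After line 4 (b[0] = 2 * 4 = 8; only b mutates (copy)): a = [2, 30, 12], b = [8, 30, 12], c = [2, 30, 12]
After line 5 (a[0] = 2, c[0] = 2; result = True)

True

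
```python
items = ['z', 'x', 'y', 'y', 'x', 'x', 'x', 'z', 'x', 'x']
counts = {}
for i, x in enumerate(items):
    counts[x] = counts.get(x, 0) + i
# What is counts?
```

Initial: counts = {}, items = ['z', 'x', 'y', 'y', 'x', 'x', 'x', 'z', 'x', 'x']
i=0, x='z': counts = {'z': 0}
i=1, x='x': counts = {'z': 0, 'x': 1}
i=2, x='y': counts = {'z': 0, 'x': 1, 'y': 2}
i=3, x='y': counts = {'z': 0, 'x': 1, 'y': 5}
i=4, x='x': counts = {'z': 0, 'x': 5, 'y': 5}
i=5, x='x': counts = {'z': 0, 'x': 10, 'y': 5}
i=6, x='x': counts = {'z': 0, 'x': 16, 'y': 5}
i=7, x='z': counts = {'z': 7, 'x': 16, 'y': 5}
i=8, x='x': counts = {'z': 7, 'x': 24, 'y': 5}
i=9, x='x': counts = {'z': 7, 'x': 33, 'y': 5}

{'z': 7, 'x': 33, 'y': 5}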